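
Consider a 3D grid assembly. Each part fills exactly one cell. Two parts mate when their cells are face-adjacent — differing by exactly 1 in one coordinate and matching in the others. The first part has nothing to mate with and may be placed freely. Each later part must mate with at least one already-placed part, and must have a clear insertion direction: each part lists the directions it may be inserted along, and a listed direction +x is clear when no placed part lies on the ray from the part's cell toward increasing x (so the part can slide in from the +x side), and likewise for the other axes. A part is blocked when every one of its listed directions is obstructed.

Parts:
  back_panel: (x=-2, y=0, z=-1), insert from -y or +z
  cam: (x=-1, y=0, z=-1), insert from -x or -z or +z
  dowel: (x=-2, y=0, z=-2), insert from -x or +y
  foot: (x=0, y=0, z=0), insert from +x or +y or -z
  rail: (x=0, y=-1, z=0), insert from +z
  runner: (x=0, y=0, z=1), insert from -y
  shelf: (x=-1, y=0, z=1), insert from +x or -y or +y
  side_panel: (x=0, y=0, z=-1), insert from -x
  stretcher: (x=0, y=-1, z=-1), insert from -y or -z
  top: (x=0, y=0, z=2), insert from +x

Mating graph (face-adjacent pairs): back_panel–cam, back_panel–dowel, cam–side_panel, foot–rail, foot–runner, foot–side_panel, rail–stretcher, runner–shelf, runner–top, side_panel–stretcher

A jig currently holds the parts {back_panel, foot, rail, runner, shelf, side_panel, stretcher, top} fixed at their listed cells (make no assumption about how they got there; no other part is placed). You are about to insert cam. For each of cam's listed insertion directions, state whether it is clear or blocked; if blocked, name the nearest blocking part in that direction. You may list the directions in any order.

+z: blocked by shelf; -x: blocked by back_panel; -z: clear

-x: nearest on ray is back_panel@(-2, 0, -1) ⇒ blocked
-z: ray from cam(-1, 0, -1) has no placed part ⇒ clear
+z: nearest on ray is shelf@(-1, 0, 1) ⇒ blocked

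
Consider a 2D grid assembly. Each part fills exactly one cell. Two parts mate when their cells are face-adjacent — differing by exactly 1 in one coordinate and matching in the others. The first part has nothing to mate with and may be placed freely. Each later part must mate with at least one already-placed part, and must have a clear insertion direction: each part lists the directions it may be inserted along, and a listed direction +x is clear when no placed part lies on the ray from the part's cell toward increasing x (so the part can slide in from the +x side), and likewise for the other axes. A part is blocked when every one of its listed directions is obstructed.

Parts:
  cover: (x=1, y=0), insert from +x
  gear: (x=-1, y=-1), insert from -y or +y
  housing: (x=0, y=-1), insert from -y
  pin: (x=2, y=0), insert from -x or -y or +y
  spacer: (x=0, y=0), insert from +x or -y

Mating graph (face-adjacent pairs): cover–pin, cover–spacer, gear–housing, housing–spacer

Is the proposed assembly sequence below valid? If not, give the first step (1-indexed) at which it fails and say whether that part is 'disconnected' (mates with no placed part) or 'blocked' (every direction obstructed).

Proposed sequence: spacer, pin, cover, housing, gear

1. spacer@(0, 0) [+x clear] — {spacer}
2. pin@(2, 0) — no placed neighbour ⇒ disconnected

Invalid at step 2 (disconnected)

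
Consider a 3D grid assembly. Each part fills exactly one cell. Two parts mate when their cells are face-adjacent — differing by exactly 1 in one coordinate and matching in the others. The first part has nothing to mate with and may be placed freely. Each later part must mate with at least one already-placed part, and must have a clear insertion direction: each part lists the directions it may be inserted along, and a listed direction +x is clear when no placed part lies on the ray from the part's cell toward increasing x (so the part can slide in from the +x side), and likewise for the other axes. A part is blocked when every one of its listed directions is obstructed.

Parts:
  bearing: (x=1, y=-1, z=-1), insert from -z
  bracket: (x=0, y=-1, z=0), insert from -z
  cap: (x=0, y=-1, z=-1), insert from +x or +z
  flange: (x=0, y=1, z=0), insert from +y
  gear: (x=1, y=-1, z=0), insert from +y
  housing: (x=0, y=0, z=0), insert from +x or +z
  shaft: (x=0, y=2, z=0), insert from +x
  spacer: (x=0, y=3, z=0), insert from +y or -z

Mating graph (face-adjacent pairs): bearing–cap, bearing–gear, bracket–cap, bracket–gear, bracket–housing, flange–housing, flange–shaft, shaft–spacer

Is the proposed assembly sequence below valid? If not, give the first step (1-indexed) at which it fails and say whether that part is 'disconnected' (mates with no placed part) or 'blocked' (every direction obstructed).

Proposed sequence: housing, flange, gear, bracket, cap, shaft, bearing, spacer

Invalid at step 3 (disconnected)

1. housing@(0, 0, 0) [+x clear] — {housing}
2. flange@(0, 1, 0) [+y clear] — {flange, housing}
3. gear@(1, -1, 0) — no placed neighbour ⇒ disconnected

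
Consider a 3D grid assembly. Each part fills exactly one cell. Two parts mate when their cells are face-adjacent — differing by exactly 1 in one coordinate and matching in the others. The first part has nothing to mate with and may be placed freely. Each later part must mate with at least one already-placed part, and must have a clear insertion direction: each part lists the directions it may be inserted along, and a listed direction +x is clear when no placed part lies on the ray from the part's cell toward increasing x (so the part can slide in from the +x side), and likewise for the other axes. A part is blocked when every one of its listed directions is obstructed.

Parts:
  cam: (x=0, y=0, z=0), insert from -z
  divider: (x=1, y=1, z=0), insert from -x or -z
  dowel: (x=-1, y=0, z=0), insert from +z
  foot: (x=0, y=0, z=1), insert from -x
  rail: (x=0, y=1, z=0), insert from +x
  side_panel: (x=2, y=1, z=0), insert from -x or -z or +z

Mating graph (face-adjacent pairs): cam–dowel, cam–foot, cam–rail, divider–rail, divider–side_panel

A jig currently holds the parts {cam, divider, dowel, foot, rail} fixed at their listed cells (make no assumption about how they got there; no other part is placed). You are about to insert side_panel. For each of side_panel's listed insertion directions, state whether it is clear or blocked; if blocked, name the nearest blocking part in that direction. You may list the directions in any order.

-x: nearest on ray is divider@(1, 1, 0) ⇒ blocked
-z: ray from side_panel(2, 1, 0) has no placed part ⇒ clear
+z: ray from side_panel(2, 1, 0) has no placed part ⇒ clear

+z: clear; -x: blocked by divider; -z: clear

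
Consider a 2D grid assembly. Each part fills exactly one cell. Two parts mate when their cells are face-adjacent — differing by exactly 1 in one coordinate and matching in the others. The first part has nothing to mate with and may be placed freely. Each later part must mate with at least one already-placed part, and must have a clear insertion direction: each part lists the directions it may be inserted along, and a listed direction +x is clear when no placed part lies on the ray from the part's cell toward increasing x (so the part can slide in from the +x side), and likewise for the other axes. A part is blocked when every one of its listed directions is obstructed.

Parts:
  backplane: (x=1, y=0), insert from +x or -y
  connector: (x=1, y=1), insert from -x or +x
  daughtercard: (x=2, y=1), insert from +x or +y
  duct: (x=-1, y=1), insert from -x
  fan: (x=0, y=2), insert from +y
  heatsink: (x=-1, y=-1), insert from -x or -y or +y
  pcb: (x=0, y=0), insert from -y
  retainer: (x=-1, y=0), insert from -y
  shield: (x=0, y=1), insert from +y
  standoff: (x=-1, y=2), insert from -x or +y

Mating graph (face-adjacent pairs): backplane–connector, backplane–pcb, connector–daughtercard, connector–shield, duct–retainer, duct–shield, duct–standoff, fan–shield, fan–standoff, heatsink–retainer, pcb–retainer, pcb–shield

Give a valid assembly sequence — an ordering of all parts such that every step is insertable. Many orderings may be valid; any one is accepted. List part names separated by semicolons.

standoff; duct; shield; fan; pcb; connector; backplane; daughtercard; retainer; heatsink

1. standoff@(-1, 2) [-x clear] — {standoff}
2. duct@(-1, 1) [-x clear] — {duct, standoff}
3. shield@(0, 1) [+y clear] — {duct, shield, standoff}
4. fan@(0, 2) [+y clear] — {duct, fan, shield, standoff}
5. pcb@(0, 0) [-y clear] — {duct, fan, pcb, shield, standoff}
6. connector@(1, 1) [+x clear] — {connector, duct, fan, pcb, shield, standoff}
7. backplane@(1, 0) [+x clear] — {backplane, connector, duct, fan, pcb, shield, standoff}
8. daughtercard@(2, 1) [+x clear] — {backplane, connector, daughtercard, duct, fan, pcb, shield, standoff}
9. retainer@(-1, 0) [-y clear] — {backplane, connector, daughtercard, duct, fan, pcb, retainer, shield, standoff}
10. heatsink@(-1, -1) [-x clear] — {backplane, connector, daughtercard, duct, fan, heatsink, pcb, retainer, shield, standoff}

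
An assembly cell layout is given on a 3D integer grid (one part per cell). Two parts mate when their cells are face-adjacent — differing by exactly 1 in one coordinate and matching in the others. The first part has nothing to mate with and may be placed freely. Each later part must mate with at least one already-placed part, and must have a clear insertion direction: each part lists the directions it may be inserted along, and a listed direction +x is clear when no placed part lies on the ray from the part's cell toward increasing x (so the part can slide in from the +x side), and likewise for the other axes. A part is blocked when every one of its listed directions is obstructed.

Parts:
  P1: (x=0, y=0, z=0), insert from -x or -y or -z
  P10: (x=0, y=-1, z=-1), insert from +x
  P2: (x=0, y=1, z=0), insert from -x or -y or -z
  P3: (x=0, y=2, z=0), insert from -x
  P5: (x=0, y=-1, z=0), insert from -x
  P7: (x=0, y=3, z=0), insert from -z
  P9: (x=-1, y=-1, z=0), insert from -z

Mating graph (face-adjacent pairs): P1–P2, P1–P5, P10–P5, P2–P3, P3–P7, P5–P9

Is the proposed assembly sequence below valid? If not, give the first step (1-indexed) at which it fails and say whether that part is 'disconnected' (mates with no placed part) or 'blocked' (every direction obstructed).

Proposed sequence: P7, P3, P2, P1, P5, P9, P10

1. P7@(0, 3, 0) [-z clear] — {P7}
2. P3@(0, 2, 0) [-x clear] — {P3, P7}
3. P2@(0, 1, 0) [-x clear] — {P2, P3, P7}
4. P1@(0, 0, 0) [-x clear] — {P1, P2, P3, P7}
5. P5@(0, -1, 0) [-x clear] — {P1, P2, P3, P5, P7}
6. P9@(-1, -1, 0) [-z clear] — {P1, P2, P3, P5, P7, P9}
7. P10@(0, -1, -1) [+x clear] — {P1, P10, P2, P3, P5, P7, P9}

Valid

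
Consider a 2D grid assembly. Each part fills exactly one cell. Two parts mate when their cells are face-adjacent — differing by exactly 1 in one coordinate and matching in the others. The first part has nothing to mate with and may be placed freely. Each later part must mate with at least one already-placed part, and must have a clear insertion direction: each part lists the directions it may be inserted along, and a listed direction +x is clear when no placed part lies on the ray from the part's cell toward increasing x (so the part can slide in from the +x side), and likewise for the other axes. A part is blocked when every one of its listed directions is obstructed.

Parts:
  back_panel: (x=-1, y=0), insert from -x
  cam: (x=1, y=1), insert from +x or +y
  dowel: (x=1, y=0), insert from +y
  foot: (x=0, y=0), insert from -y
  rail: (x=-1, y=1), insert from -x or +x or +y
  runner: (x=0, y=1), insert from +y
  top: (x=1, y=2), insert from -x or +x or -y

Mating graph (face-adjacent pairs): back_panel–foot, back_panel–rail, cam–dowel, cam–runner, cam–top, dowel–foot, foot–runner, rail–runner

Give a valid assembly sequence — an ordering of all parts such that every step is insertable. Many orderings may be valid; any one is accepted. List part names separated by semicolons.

rail; back_panel; foot; dowel; cam; top; runner

1. rail@(-1, 1) [-x clear] — {rail}
2. back_panel@(-1, 0) [-x clear] — {back_panel, rail}
3. foot@(0, 0) [-y clear] — {back_panel, foot, rail}
4. dowel@(1, 0) [+y clear] — {back_panel, dowel, foot, rail}
5. cam@(1, 1) [+x clear] — {back_panel, cam, dowel, foot, rail}
6. top@(1, 2) [-x clear] — {back_panel, cam, dowel, foot, rail, top}
7. runner@(0, 1) [+y clear] — {back_panel, cam, dowel, foot, rail, runner, top}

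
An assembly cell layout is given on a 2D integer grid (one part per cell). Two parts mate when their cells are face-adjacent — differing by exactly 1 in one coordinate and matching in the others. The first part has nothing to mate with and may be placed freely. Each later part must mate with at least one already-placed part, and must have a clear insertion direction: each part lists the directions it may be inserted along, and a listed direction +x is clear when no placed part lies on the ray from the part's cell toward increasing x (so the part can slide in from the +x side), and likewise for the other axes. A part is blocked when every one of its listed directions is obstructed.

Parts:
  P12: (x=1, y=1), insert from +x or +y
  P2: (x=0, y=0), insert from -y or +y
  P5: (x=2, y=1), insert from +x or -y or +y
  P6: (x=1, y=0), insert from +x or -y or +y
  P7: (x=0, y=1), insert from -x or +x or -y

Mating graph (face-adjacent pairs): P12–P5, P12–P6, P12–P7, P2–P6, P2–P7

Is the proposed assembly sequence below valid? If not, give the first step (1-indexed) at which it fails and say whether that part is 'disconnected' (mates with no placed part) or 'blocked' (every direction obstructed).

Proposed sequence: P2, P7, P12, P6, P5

Valid

1. P2@(0, 0) [-y clear] — {P2}
2. P7@(0, 1) [-x clear] — {P2, P7}
3. P12@(1, 1) [+x clear] — {P12, P2, P7}
4. P6@(1, 0) [+x clear] — {P12, P2, P6, P7}
5. P5@(2, 1) [+x clear] — {P12, P2, P5, P6, P7}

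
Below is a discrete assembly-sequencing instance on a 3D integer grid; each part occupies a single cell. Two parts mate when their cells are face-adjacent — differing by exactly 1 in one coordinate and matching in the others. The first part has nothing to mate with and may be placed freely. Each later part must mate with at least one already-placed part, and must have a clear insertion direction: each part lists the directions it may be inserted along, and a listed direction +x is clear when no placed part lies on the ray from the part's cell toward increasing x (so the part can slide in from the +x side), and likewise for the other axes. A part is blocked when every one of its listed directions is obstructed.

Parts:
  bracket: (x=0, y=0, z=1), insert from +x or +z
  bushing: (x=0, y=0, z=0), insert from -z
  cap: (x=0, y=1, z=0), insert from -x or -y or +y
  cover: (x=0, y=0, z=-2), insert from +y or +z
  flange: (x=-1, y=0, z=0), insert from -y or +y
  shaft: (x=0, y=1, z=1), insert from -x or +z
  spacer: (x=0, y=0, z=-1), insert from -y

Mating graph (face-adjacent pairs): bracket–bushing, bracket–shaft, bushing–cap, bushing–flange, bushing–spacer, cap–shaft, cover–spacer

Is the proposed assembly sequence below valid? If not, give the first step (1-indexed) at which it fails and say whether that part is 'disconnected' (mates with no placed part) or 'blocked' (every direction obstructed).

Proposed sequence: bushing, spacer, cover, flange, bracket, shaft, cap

1. bushing@(0, 0, 0) [-z clear] — {bushing}
2. spacer@(0, 0, -1) [-y clear] — {bushing, spacer}
3. cover@(0, 0, -2) [+y clear] — {bushing, cover, spacer}
4. flange@(-1, 0, 0) [-y clear] — {bushing, cover, flange, spacer}
5. bracket@(0, 0, 1) [+x clear] — {bracket, bushing, cover, flange, spacer}
6. shaft@(0, 1, 1) [-x clear] — {bracket, bushing, cover, flange, shaft, spacer}
7. cap@(0, 1, 0) [-x clear] — {bracket, bushing, cap, cover, flange, shaft, spacer}

Valid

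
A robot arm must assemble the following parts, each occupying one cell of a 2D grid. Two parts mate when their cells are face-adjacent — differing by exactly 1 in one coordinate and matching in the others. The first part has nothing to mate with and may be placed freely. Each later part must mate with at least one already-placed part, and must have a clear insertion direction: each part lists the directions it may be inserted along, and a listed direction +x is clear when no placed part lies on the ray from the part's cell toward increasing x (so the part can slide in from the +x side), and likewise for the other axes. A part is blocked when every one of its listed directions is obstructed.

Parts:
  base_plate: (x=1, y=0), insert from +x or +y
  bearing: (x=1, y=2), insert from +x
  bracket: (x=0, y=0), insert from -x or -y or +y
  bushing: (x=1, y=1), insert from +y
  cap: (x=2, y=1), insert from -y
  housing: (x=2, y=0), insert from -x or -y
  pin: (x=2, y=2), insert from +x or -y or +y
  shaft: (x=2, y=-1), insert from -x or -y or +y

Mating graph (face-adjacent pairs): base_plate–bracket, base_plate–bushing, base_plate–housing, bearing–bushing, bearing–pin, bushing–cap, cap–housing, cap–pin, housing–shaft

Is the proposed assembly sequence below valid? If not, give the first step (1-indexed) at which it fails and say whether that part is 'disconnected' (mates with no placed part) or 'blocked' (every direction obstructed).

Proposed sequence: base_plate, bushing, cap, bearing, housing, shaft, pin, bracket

1. base_plate@(1, 0) [+x clear] — {base_plate}
2. bushing@(1, 1) [+y clear] — {base_plate, bushing}
3. cap@(2, 1) [-y clear] — {base_plate, bushing, cap}
4. bearing@(1, 2) [+x clear] — {base_plate, bearing, bushing, cap}
5. housing@(2, 0) [-y clear] — {base_plate, bearing, bushing, cap, housing}
6. shaft@(2, -1) [-x clear] — {base_plate, bearing, bushing, cap, housing, shaft}
7. pin@(2, 2) [+x clear] — {base_plate, bearing, bushing, cap, housing, pin, shaft}
8. bracket@(0, 0) [-x clear] — {base_plate, bearing, bracket, bushing, cap, housing, pin, shaft}

Valid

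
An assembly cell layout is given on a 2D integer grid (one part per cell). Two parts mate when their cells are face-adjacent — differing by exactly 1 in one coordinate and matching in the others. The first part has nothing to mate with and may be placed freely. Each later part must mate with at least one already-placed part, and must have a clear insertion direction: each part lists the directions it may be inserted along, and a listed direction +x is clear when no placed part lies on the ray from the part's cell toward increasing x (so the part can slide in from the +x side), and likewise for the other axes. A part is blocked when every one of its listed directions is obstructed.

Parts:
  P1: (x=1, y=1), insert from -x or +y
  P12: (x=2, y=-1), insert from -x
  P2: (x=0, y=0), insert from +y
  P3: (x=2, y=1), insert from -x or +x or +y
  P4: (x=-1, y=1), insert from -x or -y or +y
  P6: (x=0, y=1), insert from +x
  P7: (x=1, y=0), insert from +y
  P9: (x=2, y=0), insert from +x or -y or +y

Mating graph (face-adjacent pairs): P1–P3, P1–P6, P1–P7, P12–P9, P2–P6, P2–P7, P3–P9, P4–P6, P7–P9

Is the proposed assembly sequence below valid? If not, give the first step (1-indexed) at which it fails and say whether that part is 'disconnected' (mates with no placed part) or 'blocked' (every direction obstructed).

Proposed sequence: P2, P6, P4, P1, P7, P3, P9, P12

Invalid at step 5 (blocked)

1. P2@(0, 0) [+y clear] — {P2}
2. P6@(0, 1) [+x clear] — {P2, P6}
3. P4@(-1, 1) [-x clear] — {P2, P4, P6}
4. P1@(1, 1) [+y clear] — {P1, P2, P4, P6}
5. P7@(1, 0) — +y all obstructed ⇒ blocked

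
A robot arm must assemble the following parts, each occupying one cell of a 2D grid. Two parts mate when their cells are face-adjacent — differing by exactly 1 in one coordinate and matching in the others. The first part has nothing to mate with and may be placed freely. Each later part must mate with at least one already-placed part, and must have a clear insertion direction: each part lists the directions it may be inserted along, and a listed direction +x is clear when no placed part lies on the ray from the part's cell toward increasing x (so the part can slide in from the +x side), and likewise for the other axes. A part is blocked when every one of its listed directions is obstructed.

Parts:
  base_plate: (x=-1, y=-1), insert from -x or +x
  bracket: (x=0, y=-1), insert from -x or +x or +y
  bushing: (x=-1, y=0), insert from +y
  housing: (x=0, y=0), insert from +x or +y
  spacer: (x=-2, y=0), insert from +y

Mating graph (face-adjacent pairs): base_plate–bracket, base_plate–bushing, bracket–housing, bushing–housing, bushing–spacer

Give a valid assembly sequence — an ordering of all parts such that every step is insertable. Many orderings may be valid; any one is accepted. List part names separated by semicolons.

1. base_plate@(-1, -1) [-x clear] — {base_plate}
2. bracket@(0, -1) [+x clear] — {base_plate, bracket}
3. housing@(0, 0) [+x clear] — {base_plate, bracket, housing}
4. bushing@(-1, 0) [+y clear] — {base_plate, bracket, bushing, housing}
5. spacer@(-2, 0) [+y clear] — {base_plate, bracket, bushing, housing, spacer}

base_plate; bracket; housing; bushing; spacer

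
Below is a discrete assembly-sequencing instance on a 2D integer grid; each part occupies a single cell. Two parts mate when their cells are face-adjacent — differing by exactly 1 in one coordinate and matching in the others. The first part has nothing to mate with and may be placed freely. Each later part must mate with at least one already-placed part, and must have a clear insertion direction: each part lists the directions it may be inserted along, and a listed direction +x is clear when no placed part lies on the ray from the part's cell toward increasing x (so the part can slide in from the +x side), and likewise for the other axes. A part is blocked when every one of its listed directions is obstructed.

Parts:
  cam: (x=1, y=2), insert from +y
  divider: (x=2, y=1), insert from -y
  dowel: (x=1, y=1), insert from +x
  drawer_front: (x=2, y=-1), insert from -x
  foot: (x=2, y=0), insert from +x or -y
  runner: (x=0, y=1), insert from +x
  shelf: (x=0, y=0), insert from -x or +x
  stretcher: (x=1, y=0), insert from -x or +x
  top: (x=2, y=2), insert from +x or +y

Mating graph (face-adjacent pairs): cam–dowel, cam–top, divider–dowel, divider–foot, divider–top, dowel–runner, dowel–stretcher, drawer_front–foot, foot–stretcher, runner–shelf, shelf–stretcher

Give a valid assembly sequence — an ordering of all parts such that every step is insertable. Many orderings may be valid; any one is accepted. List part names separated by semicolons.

1. runner@(0, 1) [+x clear] — {runner}
2. shelf@(0, 0) [-x clear] — {runner, shelf}
3. dowel@(1, 1) [+x clear] — {dowel, runner, shelf}
4. cam@(1, 2) [+y clear] — {cam, dowel, runner, shelf}
5. top@(2, 2) [+x clear] — {cam, dowel, runner, shelf, top}
6. stretcher@(1, 0) [+x clear] — {cam, dowel, runner, shelf, stretcher, top}
7. divider@(2, 1) [-y clear] — {cam, divider, dowel, runner, shelf, stretcher, top}
8. foot@(2, 0) [+x clear] — {cam, divider, dowel, foot, runner, shelf, stretcher, top}
9. drawer_front@(2, -1) [-x clear] — {cam, divider, dowel, drawer_front, foot, runner, shelf, stretcher, top}

runner; shelf; dowel; cam; top; stretcher; divider; foot; drawer_front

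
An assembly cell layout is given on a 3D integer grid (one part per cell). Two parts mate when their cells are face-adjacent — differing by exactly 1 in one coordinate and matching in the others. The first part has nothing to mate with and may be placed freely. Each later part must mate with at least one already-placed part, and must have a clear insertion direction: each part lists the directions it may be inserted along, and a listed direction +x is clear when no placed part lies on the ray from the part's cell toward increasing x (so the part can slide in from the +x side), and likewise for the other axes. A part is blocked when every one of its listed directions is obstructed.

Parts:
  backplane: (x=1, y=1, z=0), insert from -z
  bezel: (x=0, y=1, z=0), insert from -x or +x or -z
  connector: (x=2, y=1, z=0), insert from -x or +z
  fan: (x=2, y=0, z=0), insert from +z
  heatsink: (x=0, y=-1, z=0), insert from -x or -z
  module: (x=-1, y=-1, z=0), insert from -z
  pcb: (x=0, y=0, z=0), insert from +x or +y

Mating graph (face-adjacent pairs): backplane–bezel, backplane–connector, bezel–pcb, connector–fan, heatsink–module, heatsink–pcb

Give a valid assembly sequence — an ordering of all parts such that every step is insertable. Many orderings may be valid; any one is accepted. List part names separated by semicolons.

1. bezel@(0, 1, 0) [-x clear] — {bezel}
2. pcb@(0, 0, 0) [+x clear] — {bezel, pcb}
3. heatsink@(0, -1, 0) [-x clear] — {bezel, heatsink, pcb}
4. module@(-1, -1, 0) [-z clear] — {bezel, heatsink, module, pcb}
5. backplane@(1, 1, 0) [-z clear] — {backplane, bezel, heatsink, module, pcb}
6. connector@(2, 1, 0) [+z clear] — {backplane, bezel, connector, heatsink, module, pcb}
7. fan@(2, 0, 0) [+z clear] — {backplane, bezel, connector, fan, heatsink, module, pcb}

bezel; pcb; heatsink; module; backplane; connector; fan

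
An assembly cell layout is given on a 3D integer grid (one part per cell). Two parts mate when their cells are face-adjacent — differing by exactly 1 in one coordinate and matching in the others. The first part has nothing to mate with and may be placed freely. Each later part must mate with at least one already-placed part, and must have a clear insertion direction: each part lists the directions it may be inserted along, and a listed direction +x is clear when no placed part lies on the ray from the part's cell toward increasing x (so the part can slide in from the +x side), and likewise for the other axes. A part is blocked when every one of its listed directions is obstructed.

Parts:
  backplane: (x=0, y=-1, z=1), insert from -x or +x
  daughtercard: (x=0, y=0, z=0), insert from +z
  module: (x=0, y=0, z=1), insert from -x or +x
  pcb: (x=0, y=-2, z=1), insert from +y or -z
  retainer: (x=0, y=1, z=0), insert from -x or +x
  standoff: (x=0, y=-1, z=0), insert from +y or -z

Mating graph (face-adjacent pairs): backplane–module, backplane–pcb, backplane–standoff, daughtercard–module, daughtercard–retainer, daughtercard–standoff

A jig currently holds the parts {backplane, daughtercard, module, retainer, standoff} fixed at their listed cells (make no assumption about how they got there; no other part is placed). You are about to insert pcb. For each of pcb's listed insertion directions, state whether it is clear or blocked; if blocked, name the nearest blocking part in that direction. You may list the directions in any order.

+y: nearest on ray is backplane@(0, -1, 1) ⇒ blocked
-z: ray from pcb(0, -2, 1) has no placed part ⇒ clear

+y: blocked by backplane; -z: clear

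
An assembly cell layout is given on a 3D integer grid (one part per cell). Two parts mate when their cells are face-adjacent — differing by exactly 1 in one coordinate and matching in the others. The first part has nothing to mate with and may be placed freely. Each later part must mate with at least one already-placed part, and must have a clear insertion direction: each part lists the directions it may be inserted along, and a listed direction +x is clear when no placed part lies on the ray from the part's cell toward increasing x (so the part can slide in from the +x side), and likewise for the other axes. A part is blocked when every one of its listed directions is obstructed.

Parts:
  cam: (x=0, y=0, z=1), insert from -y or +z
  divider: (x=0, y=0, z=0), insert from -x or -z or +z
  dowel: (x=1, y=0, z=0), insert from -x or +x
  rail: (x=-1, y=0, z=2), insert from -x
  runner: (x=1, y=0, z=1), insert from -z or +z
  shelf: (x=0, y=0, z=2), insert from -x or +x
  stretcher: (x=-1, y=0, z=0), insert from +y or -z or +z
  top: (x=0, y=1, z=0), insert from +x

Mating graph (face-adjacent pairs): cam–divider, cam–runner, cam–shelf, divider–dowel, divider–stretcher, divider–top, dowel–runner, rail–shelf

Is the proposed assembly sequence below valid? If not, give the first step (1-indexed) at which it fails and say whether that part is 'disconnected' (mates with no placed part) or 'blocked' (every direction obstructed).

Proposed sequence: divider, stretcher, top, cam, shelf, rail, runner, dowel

Valid

1. divider@(0, 0, 0) [-x clear] — {divider}
2. stretcher@(-1, 0, 0) [+y clear] — {divider, stretcher}
3. top@(0, 1, 0) [+x clear] — {divider, stretcher, top}
4. cam@(0, 0, 1) [-y clear] — {cam, divider, stretcher, top}
5. shelf@(0, 0, 2) [-x clear] — {cam, divider, shelf, stretcher, top}
6. rail@(-1, 0, 2) [-x clear] — {cam, divider, rail, shelf, stretcher, top}
7. runner@(1, 0, 1) [-z clear] — {cam, divider, rail, runner, shelf, stretcher, top}
8. dowel@(1, 0, 0) [+x clear] — {cam, divider, dowel, rail, runner, shelf, stretcher, top}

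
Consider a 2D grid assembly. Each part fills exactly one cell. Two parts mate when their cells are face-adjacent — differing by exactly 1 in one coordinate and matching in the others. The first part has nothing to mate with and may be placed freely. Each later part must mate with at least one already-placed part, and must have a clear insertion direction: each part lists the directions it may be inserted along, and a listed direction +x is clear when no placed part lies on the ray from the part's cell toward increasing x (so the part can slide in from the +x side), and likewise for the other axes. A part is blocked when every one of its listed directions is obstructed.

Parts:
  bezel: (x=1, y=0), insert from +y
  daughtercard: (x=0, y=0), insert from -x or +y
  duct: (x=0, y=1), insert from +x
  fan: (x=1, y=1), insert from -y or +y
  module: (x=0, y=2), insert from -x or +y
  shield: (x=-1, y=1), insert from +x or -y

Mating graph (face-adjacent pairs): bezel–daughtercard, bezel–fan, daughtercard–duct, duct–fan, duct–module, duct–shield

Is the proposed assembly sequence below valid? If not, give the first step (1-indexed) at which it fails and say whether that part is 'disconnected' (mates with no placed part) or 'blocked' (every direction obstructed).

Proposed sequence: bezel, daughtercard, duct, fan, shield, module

Valid

1. bezel@(1, 0) [+y clear] — {bezel}
2. daughtercard@(0, 0) [-x clear] — {bezel, daughtercard}
3. duct@(0, 1) [+x clear] — {bezel, daughtercard, duct}
4. fan@(1, 1) [+y clear] — {bezel, daughtercard, duct, fan}
5. shield@(-1, 1) [-y clear] — {bezel, daughtercard, duct, fan, shield}
6. module@(0, 2) [-x clear] — {bezel, daughtercard, duct, fan, module, shield}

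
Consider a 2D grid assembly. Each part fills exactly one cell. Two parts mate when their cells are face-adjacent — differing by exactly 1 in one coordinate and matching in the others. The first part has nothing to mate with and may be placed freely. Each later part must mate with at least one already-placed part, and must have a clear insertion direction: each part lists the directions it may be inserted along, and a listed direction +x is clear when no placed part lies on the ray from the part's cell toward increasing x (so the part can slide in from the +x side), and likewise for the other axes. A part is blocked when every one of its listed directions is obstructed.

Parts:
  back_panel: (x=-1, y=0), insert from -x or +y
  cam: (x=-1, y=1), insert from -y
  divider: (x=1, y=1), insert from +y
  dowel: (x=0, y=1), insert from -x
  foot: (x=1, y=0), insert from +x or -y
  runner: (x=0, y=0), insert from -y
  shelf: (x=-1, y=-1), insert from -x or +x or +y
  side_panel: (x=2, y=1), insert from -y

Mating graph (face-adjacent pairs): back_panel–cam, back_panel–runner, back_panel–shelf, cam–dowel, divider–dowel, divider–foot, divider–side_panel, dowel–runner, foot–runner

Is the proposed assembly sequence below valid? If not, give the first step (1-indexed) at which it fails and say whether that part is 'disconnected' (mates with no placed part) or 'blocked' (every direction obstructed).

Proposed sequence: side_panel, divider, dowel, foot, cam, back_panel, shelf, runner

1. side_panel@(2, 1) [-y clear] — {side_panel}
2. divider@(1, 1) [+y clear] — {divider, side_panel}
3. dowel@(0, 1) [-x clear] — {divider, dowel, side_panel}
4. foot@(1, 0) [+x clear] — {divider, dowel, foot, side_panel}
5. cam@(-1, 1) [-y clear] — {cam, divider, dowel, foot, side_panel}
6. back_panel@(-1, 0) [-x clear] — {back_panel, cam, divider, dowel, foot, side_panel}
7. shelf@(-1, -1) [-x clear] — {back_panel, cam, divider, dowel, foot, shelf, side_panel}
8. runner@(0, 0) [-y clear] — {back_panel, cam, divider, dowel, foot, runner, shelf, side_panel}

Valid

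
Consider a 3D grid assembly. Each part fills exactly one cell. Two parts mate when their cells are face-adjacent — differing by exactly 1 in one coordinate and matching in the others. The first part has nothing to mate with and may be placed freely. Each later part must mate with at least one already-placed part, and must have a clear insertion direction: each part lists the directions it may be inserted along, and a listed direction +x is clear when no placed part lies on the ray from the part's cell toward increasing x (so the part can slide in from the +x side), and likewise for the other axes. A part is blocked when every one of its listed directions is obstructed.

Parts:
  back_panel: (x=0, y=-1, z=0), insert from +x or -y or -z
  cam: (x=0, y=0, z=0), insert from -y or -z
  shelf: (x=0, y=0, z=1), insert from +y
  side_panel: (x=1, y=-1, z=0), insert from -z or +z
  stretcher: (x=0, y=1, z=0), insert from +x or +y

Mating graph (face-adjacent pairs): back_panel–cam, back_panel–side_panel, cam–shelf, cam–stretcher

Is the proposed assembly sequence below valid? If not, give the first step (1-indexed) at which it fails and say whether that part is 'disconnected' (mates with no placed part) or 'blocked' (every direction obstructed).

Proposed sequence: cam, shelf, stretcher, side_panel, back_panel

1. cam@(0, 0, 0) [-y clear] — {cam}
2. shelf@(0, 0, 1) [+y clear] — {cam, shelf}
3. stretcher@(0, 1, 0) [+x clear] — {cam, shelf, stretcher}
4. side_panel@(1, -1, 0) — no placed neighbour ⇒ disconnected

Invalid at step 4 (disconnected)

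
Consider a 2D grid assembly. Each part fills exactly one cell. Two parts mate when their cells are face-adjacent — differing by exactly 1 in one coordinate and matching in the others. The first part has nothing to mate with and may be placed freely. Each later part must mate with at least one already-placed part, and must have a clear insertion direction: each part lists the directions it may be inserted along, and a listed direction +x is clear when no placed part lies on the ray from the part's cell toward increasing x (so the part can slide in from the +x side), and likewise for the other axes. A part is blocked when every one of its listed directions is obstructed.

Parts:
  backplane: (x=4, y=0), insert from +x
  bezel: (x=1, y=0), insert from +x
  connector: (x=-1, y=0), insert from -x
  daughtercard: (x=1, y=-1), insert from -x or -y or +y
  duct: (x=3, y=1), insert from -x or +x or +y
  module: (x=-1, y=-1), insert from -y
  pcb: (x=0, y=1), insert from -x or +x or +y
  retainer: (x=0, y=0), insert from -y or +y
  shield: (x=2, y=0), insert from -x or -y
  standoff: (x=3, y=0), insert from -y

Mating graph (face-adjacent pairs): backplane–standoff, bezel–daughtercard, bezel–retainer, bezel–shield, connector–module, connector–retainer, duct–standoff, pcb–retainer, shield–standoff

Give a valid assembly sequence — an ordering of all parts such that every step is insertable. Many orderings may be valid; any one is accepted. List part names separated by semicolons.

1. bezel@(1, 0) [+x clear] — {bezel}
2. shield@(2, 0) [-y clear] — {bezel, shield}
3. daughtercard@(1, -1) [-x clear] — {bezel, daughtercard, shield}
4. retainer@(0, 0) [-y clear] — {bezel, daughtercard, retainer, shield}
5. standoff@(3, 0) [-y clear] — {bezel, daughtercard, retainer, shield, standoff}
6. connector@(-1, 0) [-x clear] — {bezel, connector, daughtercard, retainer, shield, standoff}
7. module@(-1, -1) [-y clear] — {bezel, connector, daughtercard, module, retainer, shield, standoff}
8. backplane@(4, 0) [+x clear] — {backplane, bezel, connector, daughtercard, module, retainer, shield, standoff}
9. pcb@(0, 1) [-x clear] — {backplane, bezel, connector, daughtercard, module, pcb, retainer, shield, standoff}
10. duct@(3, 1) [+x clear] — {backplane, bezel, connector, daughtercard, duct, module, pcb, retainer, shield, standoff}

bezel; shield; daughtercard; retainer; standoff; connector; module; backplane; pcb; duct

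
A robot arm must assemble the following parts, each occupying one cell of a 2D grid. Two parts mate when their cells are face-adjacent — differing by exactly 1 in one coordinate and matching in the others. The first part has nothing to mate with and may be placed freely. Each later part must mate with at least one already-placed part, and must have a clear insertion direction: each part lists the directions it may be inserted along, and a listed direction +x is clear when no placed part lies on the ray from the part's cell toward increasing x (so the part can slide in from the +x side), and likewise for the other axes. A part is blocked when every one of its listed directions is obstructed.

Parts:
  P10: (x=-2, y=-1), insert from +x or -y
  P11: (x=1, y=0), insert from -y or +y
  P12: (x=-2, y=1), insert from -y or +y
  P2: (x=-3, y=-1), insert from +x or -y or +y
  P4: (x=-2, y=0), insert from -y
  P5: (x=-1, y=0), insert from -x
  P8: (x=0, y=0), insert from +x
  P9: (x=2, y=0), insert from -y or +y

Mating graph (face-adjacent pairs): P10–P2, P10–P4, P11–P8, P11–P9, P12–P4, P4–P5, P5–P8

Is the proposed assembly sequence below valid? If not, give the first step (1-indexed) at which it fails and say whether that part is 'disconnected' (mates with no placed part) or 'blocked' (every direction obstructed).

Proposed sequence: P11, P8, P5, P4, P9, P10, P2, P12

1. P11@(1, 0) [-y clear] — {P11}
2. P8@(0, 0) — +x all obstructed ⇒ blocked

Invalid at step 2 (blocked)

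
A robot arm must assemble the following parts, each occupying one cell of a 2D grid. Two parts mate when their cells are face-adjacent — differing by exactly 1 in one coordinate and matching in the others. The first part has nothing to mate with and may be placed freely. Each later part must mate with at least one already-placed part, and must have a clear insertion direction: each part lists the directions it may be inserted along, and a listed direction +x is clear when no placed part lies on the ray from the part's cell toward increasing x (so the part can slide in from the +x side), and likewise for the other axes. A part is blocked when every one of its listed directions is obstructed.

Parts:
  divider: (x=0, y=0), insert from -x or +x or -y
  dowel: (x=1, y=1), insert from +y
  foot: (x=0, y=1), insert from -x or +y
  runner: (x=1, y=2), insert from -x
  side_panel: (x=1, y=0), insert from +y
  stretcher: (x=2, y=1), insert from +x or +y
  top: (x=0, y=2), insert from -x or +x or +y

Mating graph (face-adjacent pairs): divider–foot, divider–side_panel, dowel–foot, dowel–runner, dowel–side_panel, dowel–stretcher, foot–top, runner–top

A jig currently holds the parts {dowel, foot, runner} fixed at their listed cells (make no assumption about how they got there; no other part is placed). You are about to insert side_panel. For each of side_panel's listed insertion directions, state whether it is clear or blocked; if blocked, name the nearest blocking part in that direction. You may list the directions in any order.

+y: nearest on ray is dowel@(1, 1) ⇒ blocked

+y: blocked by dowel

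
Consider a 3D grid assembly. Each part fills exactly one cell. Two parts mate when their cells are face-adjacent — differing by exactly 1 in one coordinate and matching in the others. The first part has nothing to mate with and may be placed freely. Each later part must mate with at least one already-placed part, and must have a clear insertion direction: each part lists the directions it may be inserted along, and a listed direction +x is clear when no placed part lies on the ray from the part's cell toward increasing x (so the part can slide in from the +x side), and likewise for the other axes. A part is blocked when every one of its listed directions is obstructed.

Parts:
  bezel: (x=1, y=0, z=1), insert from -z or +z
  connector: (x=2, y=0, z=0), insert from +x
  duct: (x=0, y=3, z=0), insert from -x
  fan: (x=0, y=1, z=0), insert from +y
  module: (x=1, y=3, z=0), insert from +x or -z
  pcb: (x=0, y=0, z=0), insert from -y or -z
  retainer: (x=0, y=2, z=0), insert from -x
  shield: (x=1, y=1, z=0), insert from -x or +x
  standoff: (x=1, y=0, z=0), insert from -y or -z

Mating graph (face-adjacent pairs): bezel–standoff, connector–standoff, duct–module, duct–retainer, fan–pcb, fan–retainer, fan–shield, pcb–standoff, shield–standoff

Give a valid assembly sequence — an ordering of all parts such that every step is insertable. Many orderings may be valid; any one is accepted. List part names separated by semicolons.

1. fan@(0, 1, 0) [+y clear] — {fan}
2. shield@(1, 1, 0) [+x clear] — {fan, shield}
3. standoff@(1, 0, 0) [-y clear] — {fan, shield, standoff}
4. connector@(2, 0, 0) [+x clear] — {connector, fan, shield, standoff}
5. bezel@(1, 0, 1) [+z clear] — {bezel, connector, fan, shield, standoff}
6. pcb@(0, 0, 0) [-y clear] — {bezel, connector, fan, pcb, shield, standoff}
7. retainer@(0, 2, 0) [-x clear] — {bezel, connector, fan, pcb, retainer, shield, standoff}
8. duct@(0, 3, 0) [-x clear] — {bezel, connector, duct, fan, pcb, retainer, shield, standoff}
9. module@(1, 3, 0) [+x clear] — {bezel, connector, duct, fan, module, pcb, retainer, shield, standoff}

fan; shield; standoff; connector; bezel; pcb; retainer; duct; module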